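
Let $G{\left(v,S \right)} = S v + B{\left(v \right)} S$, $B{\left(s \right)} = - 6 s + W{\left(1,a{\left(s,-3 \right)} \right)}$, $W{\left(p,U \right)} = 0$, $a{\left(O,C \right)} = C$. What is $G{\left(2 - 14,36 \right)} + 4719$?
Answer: $6879$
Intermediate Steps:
$B{\left(s \right)} = - 6 s$ ($B{\left(s \right)} = - 6 s + 0 = - 6 s$)
$G{\left(v,S \right)} = - 5 S v$ ($G{\left(v,S \right)} = S v + - 6 v S = S v - 6 S v = - 5 S v$)
$G{\left(2 - 14,36 \right)} + 4719 = \left(-5\right) 36 \left(2 - 14\right) + 4719 = \left(-5\right) 36 \left(-12\right) + 4719 = 2160 + 4719 = 6879$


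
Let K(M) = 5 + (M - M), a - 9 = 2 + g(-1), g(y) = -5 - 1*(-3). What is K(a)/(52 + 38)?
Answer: 1/18 ≈ 0.055556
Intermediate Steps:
g(y) = -2 (g(y) = -5 + 3 = -2)
a = 9 (a = 9 + (2 - 2) = 9 + 0 = 9)
K(M) = 5 (K(M) = 5 + 0 = 5)
K(a)/(52 + 38) = 5/(52 + 38) = 5/90 = (1/90)*5 = 1/18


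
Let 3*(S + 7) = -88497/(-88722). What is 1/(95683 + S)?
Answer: 29574/2829531857 ≈ 1.0452e-5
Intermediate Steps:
S = -197185/29574 (S = -7 + (-88497/(-88722))/3 = -7 + (-88497*(-1/88722))/3 = -7 + (⅓)*(9833/9858) = -7 + 9833/29574 = -197185/29574 ≈ -6.6675)
1/(95683 + S) = 1/(95683 - 197185/29574) = 1/(2829531857/29574) = 29574/2829531857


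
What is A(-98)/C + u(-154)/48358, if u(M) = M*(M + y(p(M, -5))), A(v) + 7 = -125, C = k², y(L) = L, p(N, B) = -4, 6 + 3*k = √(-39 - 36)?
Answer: 22*(-442411*I + 11060*√3)/(24179*(-13*I + 20*√3)) ≈ 4.2636 - 10.02*I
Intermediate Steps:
k = -2 + 5*I*√3/3 (k = -2 + √(-39 - 36)/3 = -2 + √(-75)/3 = -2 + (5*I*√3)/3 = -2 + 5*I*√3/3 ≈ -2.0 + 2.8868*I)
C = (-2 + 5*I*√3/3)² ≈ -4.3333 - 11.547*I
A(v) = -132 (A(v) = -7 - 125 = -132)
u(M) = M*(-4 + M) (u(M) = M*(M - 4) = M*(-4 + M))
A(-98)/C + u(-154)/48358 = -132*9/(6 - 5*I*√3)² - 154*(-4 - 154)/48358 = -1188/(6 - 5*I*√3)² - 154*(-158)*(1/48358) = -1188/(6 - 5*I*√3)² + 24332*(1/48358) = -1188/(6 - 5*I*√3)² + 12166/24179 = 12166/24179 - 1188/(6 - 5*I*√3)²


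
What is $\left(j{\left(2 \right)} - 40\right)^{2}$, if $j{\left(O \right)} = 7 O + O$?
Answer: $576$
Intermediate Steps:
$j{\left(O \right)} = 8 O$
$\left(j{\left(2 \right)} - 40\right)^{2} = \left(8 \cdot 2 - 40\right)^{2} = \left(16 - 40\right)^{2} = \left(-24\right)^{2} = 576$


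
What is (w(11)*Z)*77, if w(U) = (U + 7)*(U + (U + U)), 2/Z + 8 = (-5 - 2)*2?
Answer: -4158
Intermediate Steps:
Z = -1/11 (Z = 2/(-8 + (-5 - 2)*2) = 2/(-8 - 7*2) = 2/(-8 - 14) = 2/(-22) = 2*(-1/22) = -1/11 ≈ -0.090909)
w(U) = 3*U*(7 + U) (w(U) = (7 + U)*(U + 2*U) = (7 + U)*(3*U) = 3*U*(7 + U))
(w(11)*Z)*77 = ((3*11*(7 + 11))*(-1/11))*77 = ((3*11*18)*(-1/11))*77 = (594*(-1/11))*77 = -54*77 = -4158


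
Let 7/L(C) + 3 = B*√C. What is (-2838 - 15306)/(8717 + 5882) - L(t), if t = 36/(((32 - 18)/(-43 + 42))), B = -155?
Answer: -2615123273/2104752429 - 1085*I*√14/144171 ≈ -1.2425 - 0.028159*I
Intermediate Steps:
t = -18/7 (t = 36/((14/(-1))) = 36/((14*(-1))) = 36/(-14) = 36*(-1/14) = -18/7 ≈ -2.5714)
L(C) = 7/(-3 - 155*√C)
(-2838 - 15306)/(8717 + 5882) - L(t) = (-2838 - 15306)/(8717 + 5882) - (-7)/(3 + 155*√(-18/7)) = -18144/14599 - (-7)/(3 + 155*(3*I*√14/7)) = -18144*1/14599 - (-7)/(3 + 465*I*√14/7) = -18144/14599 + 7/(3 + 465*I*√14/7)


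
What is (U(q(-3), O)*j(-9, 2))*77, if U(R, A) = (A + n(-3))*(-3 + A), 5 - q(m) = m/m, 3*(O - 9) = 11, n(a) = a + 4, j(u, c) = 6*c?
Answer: 366212/3 ≈ 1.2207e+5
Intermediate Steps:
n(a) = 4 + a
O = 38/3 (O = 9 + (⅓)*11 = 9 + 11/3 = 38/3 ≈ 12.667)
q(m) = 4 (q(m) = 5 - m/m = 5 - 1*1 = 5 - 1 = 4)
U(R, A) = (1 + A)*(-3 + A) (U(R, A) = (A + (4 - 3))*(-3 + A) = (A + 1)*(-3 + A) = (1 + A)*(-3 + A))
(U(q(-3), O)*j(-9, 2))*77 = ((-3 + (38/3)² - 2*38/3)*(6*2))*77 = ((-3 + 1444/9 - 76/3)*12)*77 = ((1189/9)*12)*77 = (4756/3)*77 = 366212/3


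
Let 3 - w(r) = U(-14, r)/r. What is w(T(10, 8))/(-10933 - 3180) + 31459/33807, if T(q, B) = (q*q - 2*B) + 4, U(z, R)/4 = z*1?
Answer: 4882437257/5248300101 ≈ 0.93029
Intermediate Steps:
U(z, R) = 4*z (U(z, R) = 4*(z*1) = 4*z)
T(q, B) = 4 + q² - 2*B (T(q, B) = (q² - 2*B) + 4 = 4 + q² - 2*B)
w(r) = 3 + 56/r (w(r) = 3 - 4*(-14)/r = 3 - (-56)/r = 3 + 56/r)
w(T(10, 8))/(-10933 - 3180) + 31459/33807 = (3 + 56/(4 + 10² - 2*8))/(-10933 - 3180) + 31459/33807 = (3 + 56/(4 + 100 - 16))/(-14113) + 31459*(1/33807) = (3 + 56/88)*(-1/14113) + 31459/33807 = (3 + 56*(1/88))*(-1/14113) + 31459/33807 = (3 + 7/11)*(-1/14113) + 31459/33807 = (40/11)*(-1/14113) + 31459/33807 = -40/155243 + 31459/33807 = 4882437257/5248300101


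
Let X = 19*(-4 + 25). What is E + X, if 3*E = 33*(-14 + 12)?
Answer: 377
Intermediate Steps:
X = 399 (X = 19*21 = 399)
E = -22 (E = (33*(-14 + 12))/3 = (33*(-2))/3 = (1/3)*(-66) = -22)
E + X = -22 + 399 = 377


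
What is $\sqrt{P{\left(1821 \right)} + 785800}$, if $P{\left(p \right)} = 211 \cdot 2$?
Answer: $3 \sqrt{87358} \approx 886.69$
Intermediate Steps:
$P{\left(p \right)} = 422$
$\sqrt{P{\left(1821 \right)} + 785800} = \sqrt{422 + 785800} = \sqrt{786222} = 3 \sqrt{87358}$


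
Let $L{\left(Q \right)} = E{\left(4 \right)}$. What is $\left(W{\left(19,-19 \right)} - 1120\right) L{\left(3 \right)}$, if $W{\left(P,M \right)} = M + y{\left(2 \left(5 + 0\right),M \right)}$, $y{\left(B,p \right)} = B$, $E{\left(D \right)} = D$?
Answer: $-4516$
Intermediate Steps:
$L{\left(Q \right)} = 4$
$W{\left(P,M \right)} = 10 + M$ ($W{\left(P,M \right)} = M + 2 \left(5 + 0\right) = M + 2 \cdot 5 = M + 10 = 10 + M$)
$\left(W{\left(19,-19 \right)} - 1120\right) L{\left(3 \right)} = \left(\left(10 - 19\right) - 1120\right) 4 = \left(-9 - 1120\right) 4 = \left(-1129\right) 4 = -4516$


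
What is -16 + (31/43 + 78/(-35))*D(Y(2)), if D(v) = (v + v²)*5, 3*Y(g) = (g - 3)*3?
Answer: -16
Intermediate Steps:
Y(g) = -3 + g (Y(g) = ((g - 3)*3)/3 = ((-3 + g)*3)/3 = (-9 + 3*g)/3 = -3 + g)
D(v) = 5*v + 5*v²
-16 + (31/43 + 78/(-35))*D(Y(2)) = -16 + (31/43 + 78/(-35))*(5*(-3 + 2)*(1 + (-3 + 2))) = -16 + (31*(1/43) + 78*(-1/35))*(5*(-1)*(1 - 1)) = -16 + (31/43 - 78/35)*(5*(-1)*0) = -16 - 2269/1505*0 = -16 + 0 = -16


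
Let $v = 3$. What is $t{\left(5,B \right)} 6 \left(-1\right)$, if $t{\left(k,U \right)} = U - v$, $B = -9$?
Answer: $72$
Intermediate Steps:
$t{\left(k,U \right)} = -3 + U$ ($t{\left(k,U \right)} = U - 3 = -3 + U$)
$t{\left(5,B \right)} 6 \left(-1\right) = \left(-3 - 9\right) 6 \left(-1\right) = \left(-12\right) 6 \left(-1\right) = \left(-72\right) \left(-1\right) = 72$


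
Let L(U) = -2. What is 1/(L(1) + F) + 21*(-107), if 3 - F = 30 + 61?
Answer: -202231/90 ≈ -2247.0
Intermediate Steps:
F = -88 (F = 3 - (30 + 61) = 3 - 1*91 = 3 - 91 = -88)
1/(L(1) + F) + 21*(-107) = 1/(-2 - 88) + 21*(-107) = 1/(-90) - 2247 = -1/90 - 2247 = -202231/90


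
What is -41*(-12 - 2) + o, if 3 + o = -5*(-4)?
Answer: 591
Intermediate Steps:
o = 17 (o = -3 - 5*(-4) = -3 + 20 = 17)
-41*(-12 - 2) + o = -41*(-12 - 2) + 17 = -41*(-14) + 17 = 574 + 17 = 591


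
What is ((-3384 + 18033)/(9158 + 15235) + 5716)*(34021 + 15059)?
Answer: 2281320805320/8131 ≈ 2.8057e+8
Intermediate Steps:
((-3384 + 18033)/(9158 + 15235) + 5716)*(34021 + 15059) = (14649/24393 + 5716)*49080 = (14649*(1/24393) + 5716)*49080 = (4883/8131 + 5716)*49080 = (46481679/8131)*49080 = 2281320805320/8131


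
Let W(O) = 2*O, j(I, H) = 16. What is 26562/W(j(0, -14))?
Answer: 13281/16 ≈ 830.06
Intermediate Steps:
26562/W(j(0, -14)) = 26562/((2*16)) = 26562/32 = 26562*(1/32) = 13281/16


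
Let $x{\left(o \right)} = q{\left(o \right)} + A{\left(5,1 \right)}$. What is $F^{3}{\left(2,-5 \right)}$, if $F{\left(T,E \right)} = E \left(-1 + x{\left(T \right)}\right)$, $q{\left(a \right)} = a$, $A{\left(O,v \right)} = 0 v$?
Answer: $-125$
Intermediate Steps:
$A{\left(O,v \right)} = 0$
$x{\left(o \right)} = o$ ($x{\left(o \right)} = o + 0 = o$)
$F{\left(T,E \right)} = E \left(-1 + T\right)$
$F^{3}{\left(2,-5 \right)} = \left(- 5 \left(-1 + 2\right)\right)^{3} = \left(\left(-5\right) 1\right)^{3} = \left(-5\right)^{3} = -125$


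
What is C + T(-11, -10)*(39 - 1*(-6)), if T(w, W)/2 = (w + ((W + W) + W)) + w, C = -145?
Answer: -4825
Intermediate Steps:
T(w, W) = 4*w + 6*W (T(w, W) = 2*((w + ((W + W) + W)) + w) = 2*((w + (2*W + W)) + w) = 2*((w + 3*W) + w) = 2*(2*w + 3*W) = 4*w + 6*W)
C + T(-11, -10)*(39 - 1*(-6)) = -145 + (4*(-11) + 6*(-10))*(39 - 1*(-6)) = -145 + (-44 - 60)*(39 + 6) = -145 - 104*45 = -145 - 4680 = -4825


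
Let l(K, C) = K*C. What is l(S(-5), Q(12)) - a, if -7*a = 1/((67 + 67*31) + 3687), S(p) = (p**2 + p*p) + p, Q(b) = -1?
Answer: -1836764/40817 ≈ -45.000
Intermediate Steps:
S(p) = p + 2*p**2 (S(p) = (p**2 + p**2) + p = 2*p**2 + p = p + 2*p**2)
l(K, C) = C*K
a = -1/40817 (a = -1/(7*((67 + 67*31) + 3687)) = -1/(7*((67 + 2077) + 3687)) = -1/(7*(2144 + 3687)) = -1/7/5831 = -1/7*1/5831 = -1/40817 ≈ -2.4500e-5)
l(S(-5), Q(12)) - a = -(-5)*(1 + 2*(-5)) - 1*(-1/40817) = -(-5)*(1 - 10) + 1/40817 = -(-5)*(-9) + 1/40817 = -1*45 + 1/40817 = -45 + 1/40817 = -1836764/40817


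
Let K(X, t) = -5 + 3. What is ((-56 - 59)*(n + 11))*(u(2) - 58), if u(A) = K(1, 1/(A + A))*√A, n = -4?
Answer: 46690 + 1610*√2 ≈ 48967.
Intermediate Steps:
K(X, t) = -2
u(A) = -2*√A
((-56 - 59)*(n + 11))*(u(2) - 58) = ((-56 - 59)*(-4 + 11))*(-2*√2 - 58) = (-115*7)*(-58 - 2*√2) = -805*(-58 - 2*√2) = 46690 + 1610*√2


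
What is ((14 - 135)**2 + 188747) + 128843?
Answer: 332231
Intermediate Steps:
((14 - 135)**2 + 188747) + 128843 = ((-121)**2 + 188747) + 128843 = (14641 + 188747) + 128843 = 203388 + 128843 = 332231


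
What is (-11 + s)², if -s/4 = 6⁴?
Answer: 26988025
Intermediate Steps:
s = -5184 (s = -4*6⁴ = -4*1296 = -5184)
(-11 + s)² = (-11 - 5184)² = (-5195)² = 26988025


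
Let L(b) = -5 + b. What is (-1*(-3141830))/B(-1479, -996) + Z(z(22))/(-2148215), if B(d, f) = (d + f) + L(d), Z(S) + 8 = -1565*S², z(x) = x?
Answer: -6746327517638/8504783185 ≈ -793.24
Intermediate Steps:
Z(S) = -8 - 1565*S²
B(d, f) = -5 + f + 2*d (B(d, f) = (d + f) + (-5 + d) = -5 + f + 2*d)
(-1*(-3141830))/B(-1479, -996) + Z(z(22))/(-2148215) = (-1*(-3141830))/(-5 - 996 + 2*(-1479)) + (-8 - 1565*22²)/(-2148215) = 3141830/(-5 - 996 - 2958) + (-8 - 1565*484)*(-1/2148215) = 3141830/(-3959) + (-8 - 757460)*(-1/2148215) = 3141830*(-1/3959) - 757468*(-1/2148215) = -3141830/3959 + 757468/2148215 = -6746327517638/8504783185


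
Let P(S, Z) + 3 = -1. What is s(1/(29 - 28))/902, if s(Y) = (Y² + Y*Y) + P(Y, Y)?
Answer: -1/451 ≈ -0.0022173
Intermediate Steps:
P(S, Z) = -4 (P(S, Z) = -3 - 1 = -4)
s(Y) = -4 + 2*Y² (s(Y) = (Y² + Y*Y) - 4 = (Y² + Y²) - 4 = 2*Y² - 4 = -4 + 2*Y²)
s(1/(29 - 28))/902 = (-4 + 2*(1/(29 - 28))²)/902 = (-4 + 2*(1/1)²)*(1/902) = (-4 + 2*1²)*(1/902) = (-4 + 2*1)*(1/902) = (-4 + 2)*(1/902) = -2*1/902 = -1/451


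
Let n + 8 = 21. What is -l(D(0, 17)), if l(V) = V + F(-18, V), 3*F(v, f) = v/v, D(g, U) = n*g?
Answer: -⅓ ≈ -0.33333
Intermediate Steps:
n = 13 (n = -8 + 21 = 13)
D(g, U) = 13*g
F(v, f) = ⅓ (F(v, f) = (v/v)/3 = (⅓)*1 = ⅓)
l(V) = ⅓ + V (l(V) = V + ⅓ = ⅓ + V)
-l(D(0, 17)) = -(⅓ + 13*0) = -(⅓ + 0) = -1*⅓ = -⅓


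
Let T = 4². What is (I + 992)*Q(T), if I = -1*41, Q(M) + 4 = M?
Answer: 11412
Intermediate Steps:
T = 16
Q(M) = -4 + M
I = -41
(I + 992)*Q(T) = (-41 + 992)*(-4 + 16) = 951*12 = 11412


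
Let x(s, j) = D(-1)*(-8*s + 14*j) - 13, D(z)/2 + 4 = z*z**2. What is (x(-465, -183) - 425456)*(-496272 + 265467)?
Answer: 100873094445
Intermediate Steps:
D(z) = -8 + 2*z**3 (D(z) = -8 + 2*(z*z**2) = -8 + 2*z**3)
x(s, j) = -13 - 140*j + 80*s (x(s, j) = (-8 + 2*(-1)**3)*(-8*s + 14*j) - 13 = (-8 + 2*(-1))*(-8*s + 14*j) - 13 = (-8 - 2)*(-8*s + 14*j) - 13 = -10*(-8*s + 14*j) - 13 = (-140*j + 80*s) - 13 = -13 - 140*j + 80*s)
(x(-465, -183) - 425456)*(-496272 + 265467) = ((-13 - 140*(-183) + 80*(-465)) - 425456)*(-496272 + 265467) = ((-13 + 25620 - 37200) - 425456)*(-230805) = (-11593 - 425456)*(-230805) = -437049*(-230805) = 100873094445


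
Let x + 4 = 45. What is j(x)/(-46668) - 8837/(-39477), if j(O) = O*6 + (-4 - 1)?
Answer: 134297053/614104212 ≈ 0.21869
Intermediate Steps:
x = 41 (x = -4 + 45 = 41)
j(O) = -5 + 6*O (j(O) = 6*O - 5 = -5 + 6*O)
j(x)/(-46668) - 8837/(-39477) = (-5 + 6*41)/(-46668) - 8837/(-39477) = (-5 + 246)*(-1/46668) - 8837*(-1/39477) = 241*(-1/46668) + 8837/39477 = -241/46668 + 8837/39477 = 134297053/614104212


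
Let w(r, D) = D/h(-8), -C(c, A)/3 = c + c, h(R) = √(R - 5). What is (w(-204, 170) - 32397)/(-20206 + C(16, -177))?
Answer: 32397/20302 + 85*I*√13/131963 ≈ 1.5958 + 0.0023224*I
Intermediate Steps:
h(R) = √(-5 + R)
C(c, A) = -6*c (C(c, A) = -3*(c + c) = -6*c)
w(r, D) = -I*D*√13/13 (w(r, D) = D/(√(-5 - 8)) = D/(√(-13)) = D/((I*√13)) = D*(-I*√13/13) = -I*D*√13/13)
(w(-204, 170) - 32397)/(-20206 + C(16, -177)) = (-1/13*I*170*√13 - 32397)/(-20206 - 6*16) = (-170*I*√13/13 - 32397)/(-20206 - 96) = (-32397 - 170*I*√13/13)/(-20302) = (-32397 - 170*I*√13/13)*(-1/20302) = 32397/20302 + 85*I*√13/131963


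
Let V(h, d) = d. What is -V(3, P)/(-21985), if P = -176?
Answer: -176/21985 ≈ -0.0080055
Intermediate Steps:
-V(3, P)/(-21985) = -(-176)/(-21985) = -(-176)*(-1)/21985 = -1*176/21985 = -176/21985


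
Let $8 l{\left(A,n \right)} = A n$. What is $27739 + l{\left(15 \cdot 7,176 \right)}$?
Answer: $30049$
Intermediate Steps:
$l{\left(A,n \right)} = \frac{A n}{8}$
$27739 + l{\left(15 \cdot 7,176 \right)} = 27739 + \frac{1}{8} \cdot 15 \cdot 7 \cdot 176 = 27739 + \frac{1}{8} \cdot 105 \cdot 176 = 27739 + 2310 = 30049$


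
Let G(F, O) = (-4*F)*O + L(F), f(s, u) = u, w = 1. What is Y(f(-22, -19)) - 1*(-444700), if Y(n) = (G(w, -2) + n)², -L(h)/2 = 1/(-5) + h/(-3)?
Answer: 100079701/225 ≈ 4.4480e+5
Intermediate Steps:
L(h) = ⅖ + 2*h/3 (L(h) = -2*(1/(-5) + h/(-3)) = -2*(1*(-⅕) + h*(-⅓)) = -2*(-⅕ - h/3) = ⅖ + 2*h/3)
G(F, O) = ⅖ + 2*F/3 - 4*F*O (G(F, O) = (-4*F)*O + (⅖ + 2*F/3) = -4*F*O + (⅖ + 2*F/3) = ⅖ + 2*F/3 - 4*F*O)
Y(n) = (136/15 + n)² (Y(n) = ((⅖ + (⅔)*1 - 4*1*(-2)) + n)² = ((⅖ + ⅔ + 8) + n)² = (136/15 + n)²)
Y(f(-22, -19)) - 1*(-444700) = (136 + 15*(-19))²/225 - 1*(-444700) = (136 - 285)²/225 + 444700 = (1/225)*(-149)² + 444700 = (1/225)*22201 + 444700 = 22201/225 + 444700 = 100079701/225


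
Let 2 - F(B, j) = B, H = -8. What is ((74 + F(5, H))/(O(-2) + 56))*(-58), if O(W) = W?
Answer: -2059/27 ≈ -76.259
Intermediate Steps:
F(B, j) = 2 - B
((74 + F(5, H))/(O(-2) + 56))*(-58) = ((74 + (2 - 1*5))/(-2 + 56))*(-58) = ((74 + (2 - 5))/54)*(-58) = ((74 - 3)*(1/54))*(-58) = (71*(1/54))*(-58) = (71/54)*(-58) = -2059/27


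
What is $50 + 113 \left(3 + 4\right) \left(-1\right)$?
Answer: $-741$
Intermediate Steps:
$50 + 113 \left(3 + 4\right) \left(-1\right) = 50 + 113 \cdot 7 \left(-1\right) = 50 + 113 \left(-7\right) = 50 - 791 = -741$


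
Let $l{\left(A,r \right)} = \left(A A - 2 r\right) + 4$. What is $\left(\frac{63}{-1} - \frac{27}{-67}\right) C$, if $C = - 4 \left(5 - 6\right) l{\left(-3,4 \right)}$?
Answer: $- \frac{83880}{67} \approx -1251.9$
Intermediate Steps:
$l{\left(A,r \right)} = 4 + A^{2} - 2 r$ ($l{\left(A,r \right)} = \left(A^{2} - 2 r\right) + 4 = 4 + A^{2} - 2 r$)
$C = 20$ ($C = - 4 \left(5 - 6\right) \left(4 + \left(-3\right)^{2} - 8\right) = - 4 \left(5 - 6\right) \left(4 + 9 - 8\right) = \left(-4\right) \left(-1\right) 5 = 4 \cdot 5 = 20$)
$\left(\frac{63}{-1} - \frac{27}{-67}\right) C = \left(\frac{63}{-1} - \frac{27}{-67}\right) 20 = \left(63 \left(-1\right) - - \frac{27}{67}\right) 20 = \left(-63 + \frac{27}{67}\right) 20 = \left(- \frac{4194}{67}\right) 20 = - \frac{83880}{67}$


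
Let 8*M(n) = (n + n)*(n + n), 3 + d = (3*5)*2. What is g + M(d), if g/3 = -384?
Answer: -1575/2 ≈ -787.50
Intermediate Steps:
g = -1152 (g = 3*(-384) = -1152)
d = 27 (d = -3 + (3*5)*2 = -3 + 15*2 = -3 + 30 = 27)
M(n) = n²/2 (M(n) = ((n + n)*(n + n))/8 = ((2*n)*(2*n))/8 = (4*n²)/8 = n²/2)
g + M(d) = -1152 + (½)*27² = -1152 + (½)*729 = -1152 + 729/2 = -1575/2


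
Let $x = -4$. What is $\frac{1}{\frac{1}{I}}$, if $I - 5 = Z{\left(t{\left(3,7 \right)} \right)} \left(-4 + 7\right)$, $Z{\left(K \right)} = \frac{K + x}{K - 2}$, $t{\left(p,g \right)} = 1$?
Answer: $14$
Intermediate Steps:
$Z{\left(K \right)} = \frac{-4 + K}{-2 + K}$ ($Z{\left(K \right)} = \frac{K - 4}{K - 2} = \frac{-4 + K}{-2 + K}$)
$I = 14$ ($I = 5 + \frac{-4 + 1}{-2 + 1} \left(-4 + 7\right) = 5 + \frac{1}{-1} \left(-3\right) 3 = 5 + \left(-1\right) \left(-3\right) 3 = 5 + 3 \cdot 3 = 5 + 9 = 14$)
$\frac{1}{\frac{1}{I}} = \frac{1}{\frac{1}{14}} = 14$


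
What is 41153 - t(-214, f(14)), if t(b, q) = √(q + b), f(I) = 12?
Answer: 41153 - I*√202 ≈ 41153.0 - 14.213*I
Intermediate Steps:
t(b, q) = √(b + q)
41153 - t(-214, f(14)) = 41153 - √(-214 + 12) = 41153 - √(-202) = 41153 - I*√202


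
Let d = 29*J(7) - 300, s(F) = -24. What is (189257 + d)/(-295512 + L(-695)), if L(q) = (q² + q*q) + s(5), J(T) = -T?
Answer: 94377/335257 ≈ 0.28151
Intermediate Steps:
d = -503 (d = 29*(-1*7) - 300 = 29*(-7) - 300 = -203 - 300 = -503)
L(q) = -24 + 2*q² (L(q) = (q² + q*q) - 24 = (q² + q²) - 24 = 2*q² - 24 = -24 + 2*q²)
(189257 + d)/(-295512 + L(-695)) = (189257 - 503)/(-295512 + (-24 + 2*(-695)²)) = 188754/(-295512 + (-24 + 2*483025)) = 188754/(-295512 + (-24 + 966050)) = 188754/(-295512 + 966026) = 188754/670514 = 188754*(1/670514) = 94377/335257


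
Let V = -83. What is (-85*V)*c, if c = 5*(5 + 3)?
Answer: 282200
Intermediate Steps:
c = 40 (c = 5*8 = 40)
(-85*V)*c = -85*(-83)*40 = 7055*40 = 282200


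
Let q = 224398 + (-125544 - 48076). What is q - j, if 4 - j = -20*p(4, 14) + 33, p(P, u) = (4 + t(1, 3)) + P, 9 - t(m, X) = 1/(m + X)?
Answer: 50472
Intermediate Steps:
t(m, X) = 9 - 1/(X + m) (t(m, X) = 9 - 1/(m + X) = 9 - 1/(X + m))
p(P, u) = 51/4 + P (p(P, u) = (4 + (-1 + 9*3 + 9*1)/(3 + 1)) + P = (4 + (-1 + 27 + 9)/4) + P = (4 + (¼)*35) + P = (4 + 35/4) + P = 51/4 + P)
q = 50778 (q = 224398 - 173620 = 50778)
j = 306 (j = 4 - (-20*(51/4 + 4) + 33) = 4 - (-20*67/4 + 33) = 4 - (-335 + 33) = 4 - 1*(-302) = 4 + 302 = 306)
q - j = 50778 - 1*306 = 50778 - 306 = 50472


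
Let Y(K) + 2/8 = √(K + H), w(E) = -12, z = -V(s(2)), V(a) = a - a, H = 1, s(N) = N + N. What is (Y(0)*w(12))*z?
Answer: 0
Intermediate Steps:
s(N) = 2*N
V(a) = 0
z = 0 (z = -1*0 = 0)
Y(K) = -¼ + √(1 + K) (Y(K) = -¼ + √(K + 1) = -¼ + √(1 + K))
(Y(0)*w(12))*z = ((-¼ + √(1 + 0))*(-12))*0 = ((-¼ + √1)*(-12))*0 = ((-¼ + 1)*(-12))*0 = ((¾)*(-12))*0 = -9*0 = 0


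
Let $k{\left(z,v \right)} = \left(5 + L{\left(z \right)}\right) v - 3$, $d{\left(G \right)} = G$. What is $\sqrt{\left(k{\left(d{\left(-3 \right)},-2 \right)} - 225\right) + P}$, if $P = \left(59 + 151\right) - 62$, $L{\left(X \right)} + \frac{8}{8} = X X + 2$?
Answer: $i \sqrt{110} \approx 10.488 i$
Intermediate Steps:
$L{\left(X \right)} = 1 + X^{2}$ ($L{\left(X \right)} = -1 + \left(X X + 2\right) = -1 + \left(X^{2} + 2\right) = -1 + \left(2 + X^{2}\right) = 1 + X^{2}$)
$k{\left(z,v \right)} = -3 + v \left(6 + z^{2}\right)$ ($k{\left(z,v \right)} = \left(5 + \left(1 + z^{2}\right)\right) v - 3 = \left(6 + z^{2}\right) v - 3 = v \left(6 + z^{2}\right) - 3 = -3 + v \left(6 + z^{2}\right)$)
$P = 148$ ($P = 210 - 62 = 148$)
$\sqrt{\left(k{\left(d{\left(-3 \right)},-2 \right)} - 225\right) + P} = \sqrt{\left(\left(-3 + 6 \left(-2\right) - 2 \left(-3\right)^{2}\right) - 225\right) + 148} = \sqrt{\left(\left(-3 - 12 - 18\right) - 225\right) + 148} = \sqrt{\left(-33 - 225\right) + 148} = \sqrt{-258 + 148} = \sqrt{-110} = i \sqrt{110}$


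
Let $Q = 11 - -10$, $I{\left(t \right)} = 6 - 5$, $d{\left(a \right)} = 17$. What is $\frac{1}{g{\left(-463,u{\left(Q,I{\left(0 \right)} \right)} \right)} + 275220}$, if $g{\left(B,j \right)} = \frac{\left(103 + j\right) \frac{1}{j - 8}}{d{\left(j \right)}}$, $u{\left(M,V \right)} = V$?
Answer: $\frac{119}{32751076} \approx 3.6335 \cdot 10^{-6}$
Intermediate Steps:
$I{\left(t \right)} = 1$
$Q = 21$ ($Q = 11 + 10 = 21$)
$g{\left(B,j \right)} = \frac{103 + j}{17 \left(-8 + j\right)}$ ($g{\left(B,j \right)} = \frac{\left(103 + j\right) \frac{1}{j - 8}}{17} = \frac{103 + j}{-8 + j} \frac{1}{17} = \frac{103 + j}{17 \left(-8 + j\right)}$)
$\frac{1}{g{\left(-463,u{\left(Q,I{\left(0 \right)} \right)} \right)} + 275220} = \frac{1}{\frac{103 + 1}{17 \left(-8 + 1\right)} + 275220} = \frac{1}{\frac{1}{17} \frac{1}{-7} \cdot 104 + 275220} = \frac{1}{\frac{1}{17} \left(- \frac{1}{7}\right) 104 + 275220} = \frac{1}{- \frac{104}{119} + 275220} = \frac{1}{\frac{32751076}{119}} = \frac{119}{32751076}$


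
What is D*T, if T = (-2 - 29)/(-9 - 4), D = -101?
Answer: -3131/13 ≈ -240.85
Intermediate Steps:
T = 31/13 (T = -31/(-13) = -31*(-1/13) = 31/13 ≈ 2.3846)
D*T = -101*31/13 = -3131/13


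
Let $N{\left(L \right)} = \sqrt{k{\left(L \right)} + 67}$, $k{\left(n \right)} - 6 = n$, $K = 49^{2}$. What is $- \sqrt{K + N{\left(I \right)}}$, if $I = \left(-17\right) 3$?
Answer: $- \sqrt{2401 + \sqrt{22}} \approx -49.048$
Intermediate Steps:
$K = 2401$
$I = -51$
$k{\left(n \right)} = 6 + n$
$N{\left(L \right)} = \sqrt{73 + L}$ ($N{\left(L \right)} = \sqrt{\left(6 + L\right) + 67} = \sqrt{73 + L}$)
$- \sqrt{K + N{\left(I \right)}} = - \sqrt{2401 + \sqrt{73 - 51}} = - \sqrt{2401 + \sqrt{22}}$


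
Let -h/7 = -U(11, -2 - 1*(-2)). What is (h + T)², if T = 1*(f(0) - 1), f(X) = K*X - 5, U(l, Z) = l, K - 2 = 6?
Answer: 5041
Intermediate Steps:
K = 8 (K = 2 + 6 = 8)
f(X) = -5 + 8*X (f(X) = 8*X - 5 = -5 + 8*X)
T = -6 (T = 1*((-5 + 8*0) - 1) = 1*((-5 + 0) - 1) = 1*(-5 - 1) = 1*(-6) = -6)
h = 77 (h = -(-7)*11 = -7*(-11) = 77)
(h + T)² = (77 - 6)² = 71² = 5041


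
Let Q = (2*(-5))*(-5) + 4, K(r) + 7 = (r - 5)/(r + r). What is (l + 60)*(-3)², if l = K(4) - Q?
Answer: -81/8 ≈ -10.125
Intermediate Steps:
K(r) = -7 + (-5 + r)/(2*r) (K(r) = -7 + (r - 5)/(r + r) = -7 + (-5 + r)/((2*r)) = -7 + (-5 + r)*(1/(2*r)) = -7 + (-5 + r)/(2*r))
Q = 54 (Q = -10*(-5) + 4 = 50 + 4 = 54)
l = -489/8 (l = (½)*(-5 - 13*4)/4 - 1*54 = (½)*(¼)*(-5 - 52) - 54 = (½)*(¼)*(-57) - 54 = -57/8 - 54 = -489/8 ≈ -61.125)
(l + 60)*(-3)² = (-489/8 + 60)*(-3)² = -9/8*9 = -81/8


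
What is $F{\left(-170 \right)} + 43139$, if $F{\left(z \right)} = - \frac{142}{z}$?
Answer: $\frac{3666886}{85} \approx 43140.0$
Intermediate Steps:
$F{\left(-170 \right)} + 43139 = - \frac{142}{-170} + 43139 = \left(-142\right) \left(- \frac{1}{170}\right) + 43139 = \frac{71}{85} + 43139 = \frac{3666886}{85}$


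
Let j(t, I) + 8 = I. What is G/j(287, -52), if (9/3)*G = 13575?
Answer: -905/12 ≈ -75.417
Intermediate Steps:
G = 4525 (G = (⅓)*13575 = 4525)
j(t, I) = -8 + I
G/j(287, -52) = 4525/(-8 - 52) = 4525/(-60) = 4525*(-1/60) = -905/12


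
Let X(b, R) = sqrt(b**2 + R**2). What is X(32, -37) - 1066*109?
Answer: -116194 + sqrt(2393) ≈ -1.1615e+5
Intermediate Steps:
X(b, R) = sqrt(R**2 + b**2)
X(32, -37) - 1066*109 = sqrt((-37)**2 + 32**2) - 1066*109 = sqrt(1369 + 1024) - 533*218 = sqrt(2393) - 116194 = -116194 + sqrt(2393)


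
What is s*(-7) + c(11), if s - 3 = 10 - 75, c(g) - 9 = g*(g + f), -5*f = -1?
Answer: 2831/5 ≈ 566.20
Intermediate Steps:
f = ⅕ (f = -⅕*(-1) = ⅕ ≈ 0.20000)
c(g) = 9 + g*(⅕ + g) (c(g) = 9 + g*(g + ⅕) = 9 + g*(⅕ + g))
s = -62 (s = 3 + (10 - 75) = 3 - 65 = -62)
s*(-7) + c(11) = -62*(-7) + (9 + 11² + (⅕)*11) = 434 + (9 + 121 + 11/5) = 434 + 661/5 = 2831/5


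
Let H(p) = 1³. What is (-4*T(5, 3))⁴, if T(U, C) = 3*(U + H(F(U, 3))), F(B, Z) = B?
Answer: 26873856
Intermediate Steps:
H(p) = 1
T(U, C) = 3 + 3*U (T(U, C) = 3*(U + 1) = 3*(1 + U) = 3 + 3*U)
(-4*T(5, 3))⁴ = (-4*(3 + 3*5))⁴ = (-4*(3 + 15))⁴ = (-4*18)⁴ = (-72)⁴ = 26873856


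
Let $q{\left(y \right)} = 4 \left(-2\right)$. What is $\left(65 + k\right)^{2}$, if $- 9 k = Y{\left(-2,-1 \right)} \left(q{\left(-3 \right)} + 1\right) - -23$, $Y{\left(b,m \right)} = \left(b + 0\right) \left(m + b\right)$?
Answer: $\frac{364816}{81} \approx 4503.9$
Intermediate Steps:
$q{\left(y \right)} = -8$
$Y{\left(b,m \right)} = b \left(b + m\right)$
$k = \frac{19}{9}$ ($k = - \frac{- 2 \left(-2 - 1\right) \left(-8 + 1\right) - -23}{9} = - \frac{\left(-2\right) \left(-3\right) \left(-7\right) + 23}{9} = - \frac{6 \left(-7\right) + 23}{9} = - \frac{-42 + 23}{9} = \left(- \frac{1}{9}\right) \left(-19\right) = \frac{19}{9} \approx 2.1111$)
$\left(65 + k\right)^{2} = \left(65 + \frac{19}{9}\right)^{2} = \left(\frac{604}{9}\right)^{2} = \frac{364816}{81}$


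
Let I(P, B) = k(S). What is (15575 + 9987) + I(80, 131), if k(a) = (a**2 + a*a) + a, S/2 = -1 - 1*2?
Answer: 25628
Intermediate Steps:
S = -6 (S = 2*(-1 - 1*2) = 2*(-1 - 2) = 2*(-3) = -6)
k(a) = a + 2*a**2 (k(a) = (a**2 + a**2) + a = 2*a**2 + a = a + 2*a**2)
I(P, B) = 66 (I(P, B) = -6*(1 + 2*(-6)) = -6*(1 - 12) = -6*(-11) = 66)
(15575 + 9987) + I(80, 131) = (15575 + 9987) + 66 = 25562 + 66 = 25628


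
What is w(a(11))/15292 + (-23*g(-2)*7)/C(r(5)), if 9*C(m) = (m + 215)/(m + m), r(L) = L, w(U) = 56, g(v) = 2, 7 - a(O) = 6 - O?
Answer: -5539373/42053 ≈ -131.72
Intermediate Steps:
a(O) = 1 + O (a(O) = 7 - (6 - O) = 7 + (-6 + O) = 1 + O)
C(m) = (215 + m)/(18*m) (C(m) = ((m + 215)/(m + m))/9 = ((215 + m)/((2*m)))/9 = ((215 + m)*(1/(2*m)))/9 = ((215 + m)/(2*m))/9 = (215 + m)/(18*m))
w(a(11))/15292 + (-23*g(-2)*7)/C(r(5)) = 56/15292 + (-23*2*7)/(((1/18)*(215 + 5)/5)) = 56*(1/15292) + (-46*7)/(((1/18)*(⅕)*220)) = 14/3823 - 322/22/9 = 14/3823 - 322*9/22 = 14/3823 - 1449/11 = -5539373/42053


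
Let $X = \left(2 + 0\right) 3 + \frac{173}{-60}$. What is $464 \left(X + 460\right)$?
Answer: $\frac{3223292}{15} \approx 2.1489 \cdot 10^{5}$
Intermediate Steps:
$X = \frac{187}{60}$ ($X = 2 \cdot 3 + 173 \left(- \frac{1}{60}\right) = 6 - \frac{173}{60} = \frac{187}{60} \approx 3.1167$)
$464 \left(X + 460\right) = 464 \left(\frac{187}{60} + 460\right) = 464 \cdot \frac{27787}{60} = \frac{3223292}{15}$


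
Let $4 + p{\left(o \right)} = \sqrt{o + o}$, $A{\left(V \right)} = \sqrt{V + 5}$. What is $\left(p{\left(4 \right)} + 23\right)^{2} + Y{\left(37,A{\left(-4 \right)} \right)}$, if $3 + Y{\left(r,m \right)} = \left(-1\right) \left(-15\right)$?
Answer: $381 + 76 \sqrt{2} \approx 488.48$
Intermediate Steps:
$A{\left(V \right)} = \sqrt{5 + V}$
$Y{\left(r,m \right)} = 12$ ($Y{\left(r,m \right)} = -3 - -15 = -3 + 15 = 12$)
$p{\left(o \right)} = -4 + \sqrt{2} \sqrt{o}$ ($p{\left(o \right)} = -4 + \sqrt{o + o} = -4 + \sqrt{2 o} = -4 + \sqrt{2} \sqrt{o}$)
$\left(p{\left(4 \right)} + 23\right)^{2} + Y{\left(37,A{\left(-4 \right)} \right)} = \left(\left(-4 + \sqrt{2} \sqrt{4}\right) + 23\right)^{2} + 12 = \left(\left(-4 + \sqrt{2} \cdot 2\right) + 23\right)^{2} + 12 = \left(\left(-4 + 2 \sqrt{2}\right) + 23\right)^{2} + 12 = \left(19 + 2 \sqrt{2}\right)^{2} + 12 = 12 + \left(19 + 2 \sqrt{2}\right)^{2}$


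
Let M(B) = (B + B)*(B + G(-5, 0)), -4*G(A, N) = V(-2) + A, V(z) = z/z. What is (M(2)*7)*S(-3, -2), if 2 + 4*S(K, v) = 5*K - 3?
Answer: -420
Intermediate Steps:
V(z) = 1
S(K, v) = -5/4 + 5*K/4 (S(K, v) = -1/2 + (5*K - 3)/4 = -1/2 + (-3 + 5*K)/4 = -1/2 + (-3/4 + 5*K/4) = -5/4 + 5*K/4)
G(A, N) = -1/4 - A/4 (G(A, N) = -(1 + A)/4 = -1/4 - A/4)
M(B) = 2*B*(1 + B) (M(B) = (B + B)*(B + (-1/4 - 1/4*(-5))) = (2*B)*(B + (-1/4 + 5/4)) = (2*B)*(B + 1) = (2*B)*(1 + B) = 2*B*(1 + B))
(M(2)*7)*S(-3, -2) = ((2*2*(1 + 2))*7)*(-5/4 + (5/4)*(-3)) = ((2*2*3)*7)*(-5/4 - 15/4) = (12*7)*(-5) = 84*(-5) = -420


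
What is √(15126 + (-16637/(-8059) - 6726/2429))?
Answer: 25*√9273446865357647/19575311 ≈ 122.98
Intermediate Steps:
√(15126 + (-16637/(-8059) - 6726/2429)) = √(15126 + (-16637*(-1/8059) - 6726*1/2429)) = √(15126 + (16637/8059 - 6726/2429)) = √(15126 - 13793561/19575311) = √(296082360625/19575311) = 25*√9273446865357647/19575311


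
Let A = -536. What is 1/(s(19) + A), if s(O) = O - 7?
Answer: -1/524 ≈ -0.0019084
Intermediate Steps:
s(O) = -7 + O
1/(s(19) + A) = 1/((-7 + 19) - 536) = 1/(12 - 536) = 1/(-524) = -1/524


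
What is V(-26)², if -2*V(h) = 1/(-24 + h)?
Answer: 1/10000 ≈ 0.00010000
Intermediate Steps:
V(h) = -1/(2*(-24 + h))
V(-26)² = (-1/(-48 + 2*(-26)))² = (-1/(-48 - 52))² = (-1/(-100))² = (-1*(-1/100))² = (1/100)² = 1/10000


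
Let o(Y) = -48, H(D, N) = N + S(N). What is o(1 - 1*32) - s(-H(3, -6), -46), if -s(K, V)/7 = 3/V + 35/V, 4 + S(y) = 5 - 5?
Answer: -1237/23 ≈ -53.783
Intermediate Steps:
S(y) = -4 (S(y) = -4 + (5 - 5) = -4 + 0 = -4)
H(D, N) = -4 + N (H(D, N) = N - 4 = -4 + N)
s(K, V) = -266/V (s(K, V) = -7*(3/V + 35/V) = -266/V)
o(1 - 1*32) - s(-H(3, -6), -46) = -48 - (-266)/(-46) = -48 - (-266)*(-1)/46 = -48 - 1*133/23 = -48 - 133/23 = -1237/23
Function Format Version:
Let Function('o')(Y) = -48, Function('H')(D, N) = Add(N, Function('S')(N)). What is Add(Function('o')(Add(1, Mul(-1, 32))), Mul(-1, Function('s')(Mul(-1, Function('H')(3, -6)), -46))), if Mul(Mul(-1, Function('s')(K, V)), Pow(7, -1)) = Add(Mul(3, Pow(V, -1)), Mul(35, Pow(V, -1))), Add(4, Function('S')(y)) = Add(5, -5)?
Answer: Rational(-1237, 23) ≈ -53.783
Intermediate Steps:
Function('S')(y) = -4 (Function('S')(y) = Add(-4, Add(5, -5)) = Add(-4, 0) = -4)
Function('H')(D, N) = Add(-4, N) (Function('H')(D, N) = Add(N, -4) = Add(-4, N))
Function('s')(K, V) = Mul(-266, Pow(V, -1)) (Function('s')(K, V) = Mul(-7, Add(Mul(3, Pow(V, -1)), Mul(35, Pow(V, -1)))) = Mul(-7, Mul(38, Pow(V, -1))) = Mul(-266, Pow(V, -1)))
Add(Function('o')(Add(1, Mul(-1, 32))), Mul(-1, Function('s')(Mul(-1, Function('H')(3, -6)), -46))) = Add(-48, Mul(-1, Mul(-266, Pow(-46, -1)))) = Add(-48, Mul(-1, Mul(-266, Rational(-1, 46)))) = Add(-48, Mul(-1, Rational(133, 23))) = Add(-48, Rational(-133, 23)) = Rational(-1237, 23)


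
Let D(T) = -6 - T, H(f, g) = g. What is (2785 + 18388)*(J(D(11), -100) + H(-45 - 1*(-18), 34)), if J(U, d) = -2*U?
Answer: 1439764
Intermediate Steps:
(2785 + 18388)*(J(D(11), -100) + H(-45 - 1*(-18), 34)) = (2785 + 18388)*(-2*(-6 - 1*11) + 34) = 21173*(-2*(-6 - 11) + 34) = 21173*(-2*(-17) + 34) = 21173*(34 + 34) = 21173*68 = 1439764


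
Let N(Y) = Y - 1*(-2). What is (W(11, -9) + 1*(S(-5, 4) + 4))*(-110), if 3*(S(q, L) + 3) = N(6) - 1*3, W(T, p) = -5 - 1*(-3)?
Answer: -220/3 ≈ -73.333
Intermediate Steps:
W(T, p) = -2 (W(T, p) = -5 + 3 = -2)
N(Y) = 2 + Y (N(Y) = Y + 2 = 2 + Y)
S(q, L) = -4/3 (S(q, L) = -3 + ((2 + 6) - 1*3)/3 = -3 + (8 - 3)/3 = -3 + (⅓)*5 = -3 + 5/3 = -4/3)
(W(11, -9) + 1*(S(-5, 4) + 4))*(-110) = (-2 + 1*(-4/3 + 4))*(-110) = (-2 + 1*(8/3))*(-110) = (-2 + 8/3)*(-110) = (⅔)*(-110) = -220/3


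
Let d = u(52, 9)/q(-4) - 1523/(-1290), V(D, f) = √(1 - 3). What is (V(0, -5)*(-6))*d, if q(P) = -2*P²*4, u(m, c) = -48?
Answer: -8027*I*√2/860 ≈ -13.2*I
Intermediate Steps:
q(P) = -8*P²
V(D, f) = I*√2 (V(D, f) = √(-2) = I*√2)
d = 8027/5160 (d = -48/((-8*(-4)²)) - 1523/(-1290) = -48/((-8*16)) - 1523*(-1/1290) = -48/(-128) + 1523/1290 = -48*(-1/128) + 1523/1290 = 3/8 + 1523/1290 = 8027/5160 ≈ 1.5556)
(V(0, -5)*(-6))*d = ((I*√2)*(-6))*(8027/5160) = -6*I*√2*(8027/5160) = -8027*I*√2/860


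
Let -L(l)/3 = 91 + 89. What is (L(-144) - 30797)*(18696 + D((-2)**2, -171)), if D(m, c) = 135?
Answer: -590107047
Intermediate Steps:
L(l) = -540 (L(l) = -3*(91 + 89) = -3*180 = -540)
(L(-144) - 30797)*(18696 + D((-2)**2, -171)) = (-540 - 30797)*(18696 + 135) = -31337*18831 = -590107047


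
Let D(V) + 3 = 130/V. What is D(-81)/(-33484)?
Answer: 373/2712204 ≈ 0.00013753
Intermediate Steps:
D(V) = -3 + 130/V
D(-81)/(-33484) = (-3 + 130/(-81))/(-33484) = (-3 + 130*(-1/81))*(-1/33484) = (-3 - 130/81)*(-1/33484) = -373/81*(-1/33484) = 373/2712204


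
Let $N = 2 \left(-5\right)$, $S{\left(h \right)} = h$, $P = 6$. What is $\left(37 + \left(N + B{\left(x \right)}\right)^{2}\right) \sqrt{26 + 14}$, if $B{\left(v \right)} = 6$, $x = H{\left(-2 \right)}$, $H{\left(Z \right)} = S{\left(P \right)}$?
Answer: $106 \sqrt{10} \approx 335.2$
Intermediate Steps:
$H{\left(Z \right)} = 6$
$x = 6$
$N = -10$
$\left(37 + \left(N + B{\left(x \right)}\right)^{2}\right) \sqrt{26 + 14} = \left(37 + \left(-10 + 6\right)^{2}\right) \sqrt{26 + 14} = \left(37 + \left(-4\right)^{2}\right) \sqrt{40} = \left(37 + 16\right) 2 \sqrt{10} = 53 \cdot 2 \sqrt{10} = 106 \sqrt{10}$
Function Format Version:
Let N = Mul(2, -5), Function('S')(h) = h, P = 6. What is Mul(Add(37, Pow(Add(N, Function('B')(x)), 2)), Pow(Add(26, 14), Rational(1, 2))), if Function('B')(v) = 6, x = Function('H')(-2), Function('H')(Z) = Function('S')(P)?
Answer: Mul(106, Pow(10, Rational(1, 2))) ≈ 335.20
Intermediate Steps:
Function('H')(Z) = 6
x = 6
N = -10
Mul(Add(37, Pow(Add(N, Function('B')(x)), 2)), Pow(Add(26, 14), Rational(1, 2))) = Mul(Add(37, Pow(Add(-10, 6), 2)), Pow(Add(26, 14), Rational(1, 2))) = Mul(Add(37, Pow(-4, 2)), Pow(40, Rational(1, 2))) = Mul(Add(37, 16), Mul(2, Pow(10, Rational(1, 2)))) = Mul(53, Mul(2, Pow(10, Rational(1, 2)))) = Mul(106, Pow(10, Rational(1, 2)))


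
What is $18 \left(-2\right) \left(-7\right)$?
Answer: $252$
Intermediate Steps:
$18 \left(-2\right) \left(-7\right) = \left(-36\right) \left(-7\right) = 252$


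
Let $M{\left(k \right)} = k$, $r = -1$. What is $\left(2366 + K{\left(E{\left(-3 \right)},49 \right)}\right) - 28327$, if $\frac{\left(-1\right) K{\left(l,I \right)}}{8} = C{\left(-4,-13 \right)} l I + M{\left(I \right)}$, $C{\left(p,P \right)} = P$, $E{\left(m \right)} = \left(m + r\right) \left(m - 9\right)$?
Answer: $218255$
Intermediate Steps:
$E{\left(m \right)} = \left(-1 + m\right) \left(-9 + m\right)$ ($E{\left(m \right)} = \left(m - 1\right) \left(m - 9\right) = \left(-1 + m\right) \left(-9 + m\right)$)
$K{\left(l,I \right)} = - 8 I + 104 I l$ ($K{\left(l,I \right)} = - 8 \left(- 13 l I + I\right) = - 8 \left(- 13 I l + I\right) = - 8 \left(I - 13 I l\right) = - 8 I + 104 I l$)
$\left(2366 + K{\left(E{\left(-3 \right)},49 \right)}\right) - 28327 = \left(2366 + 8 \cdot 49 \left(-1 + 13 \left(9 + \left(-3\right)^{2} - -30\right)\right)\right) - 28327 = \left(2366 + 8 \cdot 49 \left(-1 + 13 \left(9 + 9 + 30\right)\right)\right) - 28327 = \left(2366 + 8 \cdot 49 \left(-1 + 13 \cdot 48\right)\right) - 28327 = \left(2366 + 8 \cdot 49 \left(-1 + 624\right)\right) - 28327 = \left(2366 + 8 \cdot 49 \cdot 623\right) - 28327 = \left(2366 + 244216\right) - 28327 = 246582 - 28327 = 218255$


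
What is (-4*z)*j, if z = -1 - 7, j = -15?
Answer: -480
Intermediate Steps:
z = -8
(-4*z)*j = -4*(-8)*(-15) = 32*(-15) = -480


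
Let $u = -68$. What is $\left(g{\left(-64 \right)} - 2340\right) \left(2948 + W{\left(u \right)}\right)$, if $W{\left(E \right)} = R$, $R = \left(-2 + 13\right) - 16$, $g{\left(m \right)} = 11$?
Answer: $-6854247$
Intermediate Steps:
$R = -5$ ($R = 11 - 16 = -5$)
$W{\left(E \right)} = -5$
$\left(g{\left(-64 \right)} - 2340\right) \left(2948 + W{\left(u \right)}\right) = \left(11 - 2340\right) \left(2948 - 5\right) = \left(-2329\right) 2943 = -6854247$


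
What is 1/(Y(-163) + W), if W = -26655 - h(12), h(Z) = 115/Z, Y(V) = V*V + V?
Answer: -12/3103 ≈ -0.0038672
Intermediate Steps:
Y(V) = V + V**2 (Y(V) = V**2 + V = V + V**2)
W = -319975/12 (W = -26655 - 115/12 = -319975/12 ≈ -26665.)
1/(Y(-163) + W) = 1/(-163*(1 - 163) - 319975/12) = 1/(-163*(-162) - 319975/12) = 1/(26406 - 319975/12) = 1/(-3103/12) = -12/3103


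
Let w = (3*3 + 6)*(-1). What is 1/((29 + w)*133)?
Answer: 1/1862 ≈ 0.00053706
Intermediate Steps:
w = -15 (w = (9 + 6)*(-1) = 15*(-1) = -15)
1/((29 + w)*133) = 1/((29 - 15)*133) = 1/(14*133) = 1/1862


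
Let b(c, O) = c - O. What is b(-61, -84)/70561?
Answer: 23/70561 ≈ 0.00032596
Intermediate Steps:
b(-61, -84)/70561 = (-61 - 1*(-84))/70561 = (-61 + 84)*(1/70561) = 23*(1/70561) = 23/70561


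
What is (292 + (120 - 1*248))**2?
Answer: 26896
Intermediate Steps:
(292 + (120 - 1*248))**2 = (292 + (120 - 248))**2 = (292 - 128)**2 = 164**2 = 26896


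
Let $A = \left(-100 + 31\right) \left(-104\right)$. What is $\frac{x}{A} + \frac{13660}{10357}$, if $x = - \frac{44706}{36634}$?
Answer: $\frac{598425676233}{453784332248} \approx 1.3187$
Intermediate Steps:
$A = 7176$ ($A = \left(-69\right) \left(-104\right) = 7176$)
$x = - \frac{22353}{18317}$ ($x = \left(-44706\right) \frac{1}{36634} = - \frac{22353}{18317} \approx -1.2203$)
$\frac{x}{A} + \frac{13660}{10357} = - \frac{22353}{18317 \cdot 7176} + \frac{13660}{10357} = \left(- \frac{22353}{18317}\right) \frac{1}{7176} + 13660 \cdot \frac{1}{10357} = - \frac{7451}{43814264} + \frac{13660}{10357} = \frac{598425676233}{453784332248}$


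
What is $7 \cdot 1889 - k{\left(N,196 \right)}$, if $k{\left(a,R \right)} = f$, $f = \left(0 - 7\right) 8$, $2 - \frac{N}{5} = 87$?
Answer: $13279$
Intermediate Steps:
$N = -425$ ($N = 10 - 435 = -425$)
$f = -56$ ($f = \left(-7\right) 8 = -56$)
$k{\left(a,R \right)} = -56$
$7 \cdot 1889 - k{\left(N,196 \right)} = 7 \cdot 1889 - -56 = 13223 + 56 = 13279$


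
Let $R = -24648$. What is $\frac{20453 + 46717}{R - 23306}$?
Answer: $- \frac{33585}{23977} \approx -1.4007$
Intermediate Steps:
$\frac{20453 + 46717}{R - 23306} = \frac{20453 + 46717}{-24648 - 23306} = \frac{67170}{-47954} = 67170 \left(- \frac{1}{47954}\right) = - \frac{33585}{23977}$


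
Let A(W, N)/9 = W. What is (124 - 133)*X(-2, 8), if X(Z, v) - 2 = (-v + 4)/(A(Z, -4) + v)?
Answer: -108/5 ≈ -21.600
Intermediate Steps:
A(W, N) = 9*W
X(Z, v) = 2 + (4 - v)/(v + 9*Z) (X(Z, v) = 2 + (-v + 4)/(9*Z + v) = 2 + (4 - v)/(v + 9*Z))
(124 - 133)*X(-2, 8) = (124 - 133)*((4 + 8 + 18*(-2))/(8 + 9*(-2))) = -9*(4 + 8 - 36)/(8 - 18) = -9*(-24)/(-10) = -(-9)*(-24)/10 = -9*12/5 = -108/5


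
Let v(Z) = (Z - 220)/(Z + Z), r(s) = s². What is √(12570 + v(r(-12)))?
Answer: √1810042/12 ≈ 112.11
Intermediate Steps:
v(Z) = (-220 + Z)/(2*Z) (v(Z) = (-220 + Z)/((2*Z)) = (-220 + Z)*(1/(2*Z)) = (-220 + Z)/(2*Z))
√(12570 + v(r(-12))) = √(12570 + (-220 + (-12)²)/(2*((-12)²))) = √(12570 + (½)*(-220 + 144)/144) = √(12570 + (½)*(1/144)*(-76)) = √(12570 - 19/72) = √(905021/72) = √1810042/12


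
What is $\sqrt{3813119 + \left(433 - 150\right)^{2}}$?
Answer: $2 \sqrt{973302} \approx 1973.1$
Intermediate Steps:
$\sqrt{3813119 + \left(433 - 150\right)^{2}} = \sqrt{3813119 + 283^{2}} = \sqrt{3813119 + 80089} = \sqrt{3893208} = 2 \sqrt{973302}$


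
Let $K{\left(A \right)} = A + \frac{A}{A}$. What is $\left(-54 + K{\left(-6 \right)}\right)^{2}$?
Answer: $3481$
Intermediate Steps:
$K{\left(A \right)} = 1 + A$ ($K{\left(A \right)} = A + 1 = 1 + A$)
$\left(-54 + K{\left(-6 \right)}\right)^{2} = \left(-54 + \left(1 - 6\right)\right)^{2} = \left(-54 - 5\right)^{2} = \left(-59\right)^{2} = 3481$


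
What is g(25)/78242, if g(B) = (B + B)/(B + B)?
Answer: 1/78242 ≈ 1.2781e-5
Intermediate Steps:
g(B) = 1 (g(B) = (2*B)/((2*B)) = (2*B)*(1/(2*B)) = 1)
g(25)/78242 = 1/78242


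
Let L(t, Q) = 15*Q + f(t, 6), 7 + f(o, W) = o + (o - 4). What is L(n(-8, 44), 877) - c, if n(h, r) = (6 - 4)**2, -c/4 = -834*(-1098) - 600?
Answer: 3673680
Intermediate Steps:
c = -3660528 (c = -4*(-834*(-1098) - 600) = -4*(915732 - 600) = -4*915132 = -3660528)
f(o, W) = -11 + 2*o (f(o, W) = -7 + (o + (o - 4)) = -7 + (o + (-4 + o)) = -7 + (-4 + 2*o) = -11 + 2*o)
n(h, r) = 4 (n(h, r) = 2**2 = 4)
L(t, Q) = -11 + 2*t + 15*Q (L(t, Q) = 15*Q + (-11 + 2*t) = -11 + 2*t + 15*Q)
L(n(-8, 44), 877) - c = (-11 + 2*4 + 15*877) - 1*(-3660528) = (-11 + 8 + 13155) + 3660528 = 13152 + 3660528 = 3673680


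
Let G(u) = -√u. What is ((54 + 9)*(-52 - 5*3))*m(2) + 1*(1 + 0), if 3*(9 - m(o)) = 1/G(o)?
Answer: -37988 - 1407*√2/2 ≈ -38983.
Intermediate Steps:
m(o) = 9 + 1/(3*√o) (m(o) = 9 - (-1/√o)/3 = 9 - (-1)/(3*√o) = 9 + 1/(3*√o))
((54 + 9)*(-52 - 5*3))*m(2) + 1*(1 + 0) = ((54 + 9)*(-52 - 5*3))*(9 + 1/(3*√2)) + 1*(1 + 0) = (63*(-52 - 15))*(9 + (√2/2)/3) + 1*1 = (63*(-67))*(9 + √2/6) + 1 = -4221*(9 + √2/6) + 1 = (-37989 - 1407*√2/2) + 1 = -37988 - 1407*√2/2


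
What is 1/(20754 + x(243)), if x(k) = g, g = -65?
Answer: 1/20689 ≈ 4.8335e-5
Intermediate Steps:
x(k) = -65
1/(20754 + x(243)) = 1/(20754 - 65) = 1/20689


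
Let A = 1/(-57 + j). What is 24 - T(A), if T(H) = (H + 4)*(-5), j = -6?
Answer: 2767/63 ≈ 43.921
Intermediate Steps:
A = -1/63 (A = 1/(-57 - 6) = 1/(-63) = -1/63 ≈ -0.015873)
T(H) = -20 - 5*H (T(H) = (4 + H)*(-5) = -20 - 5*H)
24 - T(A) = 24 - (-20 - 5*(-1/63)) = 24 - (-20 + 5/63) = 24 - 1*(-1255/63) = 24 + 1255/63 = 2767/63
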